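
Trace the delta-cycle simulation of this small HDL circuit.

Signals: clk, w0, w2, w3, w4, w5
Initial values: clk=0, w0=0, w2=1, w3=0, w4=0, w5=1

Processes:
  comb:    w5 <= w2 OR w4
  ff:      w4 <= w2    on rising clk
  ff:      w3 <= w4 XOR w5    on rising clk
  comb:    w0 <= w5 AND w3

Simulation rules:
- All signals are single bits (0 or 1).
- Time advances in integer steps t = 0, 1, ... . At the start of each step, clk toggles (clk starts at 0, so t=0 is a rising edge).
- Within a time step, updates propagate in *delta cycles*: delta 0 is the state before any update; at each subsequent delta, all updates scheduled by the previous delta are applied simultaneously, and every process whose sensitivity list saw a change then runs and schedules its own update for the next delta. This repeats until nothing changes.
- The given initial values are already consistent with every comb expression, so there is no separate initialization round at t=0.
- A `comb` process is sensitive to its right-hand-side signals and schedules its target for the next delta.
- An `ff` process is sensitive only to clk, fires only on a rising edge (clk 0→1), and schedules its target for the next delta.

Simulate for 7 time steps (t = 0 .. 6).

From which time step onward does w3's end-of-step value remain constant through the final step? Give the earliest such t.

t0.Δ0 w0=0 w3=0 clk=0 w5=1 w4=0 w2=1
t0.Δ1 w0=0 w3=0 clk=1 w5=1 w4=0 w2=1
t0.Δ2 w0=0 w3=1 clk=1 w5=1 w4=1 w2=1
t0.Δ3 w0=1 w3=1 clk=1 w5=1 w4=1 w2=1
t1.Δ0 w0=1 w3=1 clk=1 w5=1 w4=1 w2=1
t1.Δ1 w0=1 w3=1 clk=0 w5=1 w4=1 w2=1
t2.Δ0 w0=1 w3=1 clk=0 w5=1 w4=1 w2=1
t2.Δ1 w0=1 w3=1 clk=1 w5=1 w4=1 w2=1
t2.Δ2 w0=1 w3=0 clk=1 w5=1 w4=1 w2=1
t2.Δ3 w0=0 w3=0 clk=1 w5=1 w4=1 w2=1
t3.Δ0 w0=0 w3=0 clk=1 w5=1 w4=1 w2=1
t3.Δ1 w0=0 w3=0 clk=0 w5=1 w4=1 w2=1
t4.Δ0 w0=0 w3=0 clk=0 w5=1 w4=1 w2=1
t4.Δ1 w0=0 w3=0 clk=1 w5=1 w4=1 w2=1
t5.Δ0 w0=0 w3=0 clk=1 w5=1 w4=1 w2=1
t5.Δ1 w0=0 w3=0 clk=0 w5=1 w4=1 w2=1
t6.Δ0 w0=0 w3=0 clk=0 w5=1 w4=1 w2=1
t6.Δ1 w0=0 w3=0 clk=1 w5=1 w4=1 w2=1

2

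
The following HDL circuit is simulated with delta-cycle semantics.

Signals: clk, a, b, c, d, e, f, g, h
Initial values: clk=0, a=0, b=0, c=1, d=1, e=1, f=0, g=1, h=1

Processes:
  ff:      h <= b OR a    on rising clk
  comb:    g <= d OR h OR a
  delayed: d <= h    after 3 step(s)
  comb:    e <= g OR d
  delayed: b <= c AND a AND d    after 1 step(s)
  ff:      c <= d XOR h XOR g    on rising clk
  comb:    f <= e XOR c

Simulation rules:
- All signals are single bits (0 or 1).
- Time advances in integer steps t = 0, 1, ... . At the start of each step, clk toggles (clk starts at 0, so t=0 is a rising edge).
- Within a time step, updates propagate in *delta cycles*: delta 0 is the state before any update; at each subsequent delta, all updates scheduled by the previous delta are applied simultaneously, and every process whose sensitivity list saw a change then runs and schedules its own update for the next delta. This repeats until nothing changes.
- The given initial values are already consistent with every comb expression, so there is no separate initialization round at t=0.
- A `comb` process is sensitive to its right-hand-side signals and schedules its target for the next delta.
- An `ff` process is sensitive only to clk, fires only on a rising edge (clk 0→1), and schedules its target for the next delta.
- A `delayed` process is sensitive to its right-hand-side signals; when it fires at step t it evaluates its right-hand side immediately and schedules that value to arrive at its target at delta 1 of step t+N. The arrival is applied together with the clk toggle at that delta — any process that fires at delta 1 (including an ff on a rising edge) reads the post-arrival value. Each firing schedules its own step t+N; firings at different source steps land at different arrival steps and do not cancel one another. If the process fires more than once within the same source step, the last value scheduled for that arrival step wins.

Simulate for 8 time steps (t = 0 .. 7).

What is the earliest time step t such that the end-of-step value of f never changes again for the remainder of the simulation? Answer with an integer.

3

[bits: g,h,a,b,e,clk,d,c,f]
t=0: Δ0=110010110 Δ1=110011110 Δ2=100011110 | 2Δ
t=1: Δ0=100011110 Δ1=100010110 | 1Δ
t=2: Δ0=100010110 Δ1=100011110 Δ2=100011100 Δ3=100011101 | 3Δ
t=3: Δ0=100011101 Δ1=100010001 Δ2=000010001 Δ3=000000001 Δ4=000000000 | 4Δ
t=4: Δ0=000000000 Δ1=000001000 | 1Δ
t=5: Δ0=000001000 Δ1=000000000 | 1Δ
t=6: Δ0=000000000 Δ1=000001000 | 1Δ
t=7: Δ0=000001000 Δ1=000000000 | 1Δ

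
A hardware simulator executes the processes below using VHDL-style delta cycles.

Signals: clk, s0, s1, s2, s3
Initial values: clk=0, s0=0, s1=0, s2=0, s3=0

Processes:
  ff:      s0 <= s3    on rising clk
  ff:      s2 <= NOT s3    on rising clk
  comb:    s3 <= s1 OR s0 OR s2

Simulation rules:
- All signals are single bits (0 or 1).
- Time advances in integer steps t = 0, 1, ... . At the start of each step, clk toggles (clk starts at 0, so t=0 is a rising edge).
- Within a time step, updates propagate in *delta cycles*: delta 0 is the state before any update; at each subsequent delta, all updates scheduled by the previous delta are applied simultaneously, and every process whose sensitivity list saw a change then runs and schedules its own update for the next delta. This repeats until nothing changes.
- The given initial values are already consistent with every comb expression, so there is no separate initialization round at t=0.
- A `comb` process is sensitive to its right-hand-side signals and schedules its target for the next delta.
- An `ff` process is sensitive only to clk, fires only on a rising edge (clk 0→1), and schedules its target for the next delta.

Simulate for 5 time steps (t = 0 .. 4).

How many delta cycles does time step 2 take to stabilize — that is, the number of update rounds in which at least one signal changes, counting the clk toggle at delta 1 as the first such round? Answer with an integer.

2

[bits: s2,s3,s1,clk,s0]
t=0: Δ0=00000 Δ1=00010 Δ2=10010 Δ3=11010 | 3Δ
t=1: Δ0=11010 Δ1=11000 | 1Δ
t=2: Δ0=11000 Δ1=11010 Δ2=01011 | 2Δ
t=3: Δ0=01011 Δ1=01001 | 1Δ
t=4: Δ0=01001 Δ1=01011 | 1Δ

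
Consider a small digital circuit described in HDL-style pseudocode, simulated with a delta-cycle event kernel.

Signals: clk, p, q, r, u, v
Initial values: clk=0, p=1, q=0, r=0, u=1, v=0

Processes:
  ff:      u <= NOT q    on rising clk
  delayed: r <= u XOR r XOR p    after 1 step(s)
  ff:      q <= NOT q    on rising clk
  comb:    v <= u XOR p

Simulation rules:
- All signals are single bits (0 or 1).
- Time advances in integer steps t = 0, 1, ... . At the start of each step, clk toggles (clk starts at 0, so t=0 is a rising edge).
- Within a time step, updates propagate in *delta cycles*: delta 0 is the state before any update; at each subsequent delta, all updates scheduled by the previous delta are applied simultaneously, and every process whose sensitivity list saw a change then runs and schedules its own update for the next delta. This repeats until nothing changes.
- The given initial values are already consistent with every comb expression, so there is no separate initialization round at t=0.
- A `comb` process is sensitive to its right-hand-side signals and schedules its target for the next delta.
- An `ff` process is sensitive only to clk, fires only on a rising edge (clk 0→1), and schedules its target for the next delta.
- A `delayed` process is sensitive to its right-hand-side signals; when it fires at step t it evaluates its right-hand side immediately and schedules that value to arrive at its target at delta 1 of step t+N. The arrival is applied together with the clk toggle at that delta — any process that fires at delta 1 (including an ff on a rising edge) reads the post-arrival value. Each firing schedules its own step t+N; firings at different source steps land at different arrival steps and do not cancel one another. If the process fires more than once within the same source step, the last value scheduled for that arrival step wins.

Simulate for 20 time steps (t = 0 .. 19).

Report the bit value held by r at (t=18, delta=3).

t0.Δ0 p=1 clk=0 v=0 u=1 r=0 q=0
t0.Δ1 p=1 clk=1 v=0 u=1 r=0 q=0
t0.Δ2 p=1 clk=1 v=0 u=1 r=0 q=1
t1.Δ0 p=1 clk=1 v=0 u=1 r=0 q=1
t1.Δ1 p=1 clk=0 v=0 u=1 r=0 q=1
t2.Δ0 p=1 clk=0 v=0 u=1 r=0 q=1
t2.Δ1 p=1 clk=1 v=0 u=1 r=0 q=1
t2.Δ2 p=1 clk=1 v=0 u=0 r=0 q=0
t2.Δ3 p=1 clk=1 v=1 u=0 r=0 q=0
t3.Δ0 p=1 clk=1 v=1 u=0 r=0 q=0
t3.Δ1 p=1 clk=0 v=1 u=0 r=1 q=0
t4.Δ0 p=1 clk=0 v=1 u=0 r=1 q=0
t4.Δ1 p=1 clk=1 v=1 u=0 r=0 q=0
t4.Δ2 p=1 clk=1 v=1 u=1 r=0 q=1
t4.Δ3 p=1 clk=1 v=0 u=1 r=0 q=1
t5.Δ0 p=1 clk=1 v=0 u=1 r=0 q=1
t5.Δ1 p=1 clk=0 v=0 u=1 r=0 q=1
t6.Δ0 p=1 clk=0 v=0 u=1 r=0 q=1
t6.Δ1 p=1 clk=1 v=0 u=1 r=0 q=1
t6.Δ2 p=1 clk=1 v=0 u=0 r=0 q=0
t6.Δ3 p=1 clk=1 v=1 u=0 r=0 q=0
t7.Δ0 p=1 clk=1 v=1 u=0 r=0 q=0
t7.Δ1 p=1 clk=0 v=1 u=0 r=1 q=0
t8.Δ0 p=1 clk=0 v=1 u=0 r=1 q=0
t8.Δ1 p=1 clk=1 v=1 u=0 r=0 q=0
t8.Δ2 p=1 clk=1 v=1 u=1 r=0 q=1
t8.Δ3 p=1 clk=1 v=0 u=1 r=0 q=1
t9.Δ0 p=1 clk=1 v=0 u=1 r=0 q=1
t9.Δ1 p=1 clk=0 v=0 u=1 r=0 q=1
t10.Δ0 p=1 clk=0 v=0 u=1 r=0 q=1
t10.Δ1 p=1 clk=1 v=0 u=1 r=0 q=1
t10.Δ2 p=1 clk=1 v=0 u=0 r=0 q=0
t10.Δ3 p=1 clk=1 v=1 u=0 r=0 q=0
t11.Δ0 p=1 clk=1 v=1 u=0 r=0 q=0
t11.Δ1 p=1 clk=0 v=1 u=0 r=1 q=0
t12.Δ0 p=1 clk=0 v=1 u=0 r=1 q=0
t12.Δ1 p=1 clk=1 v=1 u=0 r=0 q=0
t12.Δ2 p=1 clk=1 v=1 u=1 r=0 q=1
t12.Δ3 p=1 clk=1 v=0 u=1 r=0 q=1
t13.Δ0 p=1 clk=1 v=0 u=1 r=0 q=1
t13.Δ1 p=1 clk=0 v=0 u=1 r=0 q=1
t14.Δ0 p=1 clk=0 v=0 u=1 r=0 q=1
t14.Δ1 p=1 clk=1 v=0 u=1 r=0 q=1
t14.Δ2 p=1 clk=1 v=0 u=0 r=0 q=0
t14.Δ3 p=1 clk=1 v=1 u=0 r=0 q=0
t15.Δ0 p=1 clk=1 v=1 u=0 r=0 q=0
t15.Δ1 p=1 clk=0 v=1 u=0 r=1 q=0
t16.Δ0 p=1 clk=0 v=1 u=0 r=1 q=0
t16.Δ1 p=1 clk=1 v=1 u=0 r=0 q=0
t16.Δ2 p=1 clk=1 v=1 u=1 r=0 q=1
t16.Δ3 p=1 clk=1 v=0 u=1 r=0 q=1
t17.Δ0 p=1 clk=1 v=0 u=1 r=0 q=1
t17.Δ1 p=1 clk=0 v=0 u=1 r=0 q=1
t18.Δ0 p=1 clk=0 v=0 u=1 r=0 q=1
t18.Δ1 p=1 clk=1 v=0 u=1 r=0 q=1
t18.Δ2 p=1 clk=1 v=0 u=0 r=0 q=0
t18.Δ3 p=1 clk=1 v=1 u=0 r=0 q=0
t19.Δ0 p=1 clk=1 v=1 u=0 r=0 q=0
t19.Δ1 p=1 clk=0 v=1 u=0 r=1 q=0

0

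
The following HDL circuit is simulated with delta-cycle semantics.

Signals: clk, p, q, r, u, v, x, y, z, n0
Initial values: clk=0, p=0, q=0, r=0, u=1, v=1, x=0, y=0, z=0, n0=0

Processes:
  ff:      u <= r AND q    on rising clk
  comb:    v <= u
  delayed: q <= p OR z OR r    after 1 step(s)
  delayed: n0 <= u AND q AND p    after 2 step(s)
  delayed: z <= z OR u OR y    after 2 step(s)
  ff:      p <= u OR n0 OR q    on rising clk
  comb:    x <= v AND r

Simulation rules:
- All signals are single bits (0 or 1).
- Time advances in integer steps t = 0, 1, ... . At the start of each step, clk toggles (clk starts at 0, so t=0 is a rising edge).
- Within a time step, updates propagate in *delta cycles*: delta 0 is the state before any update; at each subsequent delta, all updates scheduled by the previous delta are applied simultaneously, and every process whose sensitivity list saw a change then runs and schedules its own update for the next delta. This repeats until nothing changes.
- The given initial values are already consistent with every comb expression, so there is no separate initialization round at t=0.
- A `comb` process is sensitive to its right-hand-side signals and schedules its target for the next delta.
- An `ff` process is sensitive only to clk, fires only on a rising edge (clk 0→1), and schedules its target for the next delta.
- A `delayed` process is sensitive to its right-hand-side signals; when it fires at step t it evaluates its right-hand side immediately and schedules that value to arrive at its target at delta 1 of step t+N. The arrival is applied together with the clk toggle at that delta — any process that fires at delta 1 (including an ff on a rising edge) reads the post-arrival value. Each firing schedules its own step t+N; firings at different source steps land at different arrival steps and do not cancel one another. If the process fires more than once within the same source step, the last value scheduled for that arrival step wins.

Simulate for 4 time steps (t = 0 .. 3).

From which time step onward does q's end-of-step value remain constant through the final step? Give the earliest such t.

1

t=0 Δ0: p=0 q=0 r=0 n0=0 u=1 v=1 z=0 clk=0 y=0 x=0
  Δ1: clk:0→1
  Δ2: p:0→1, u:1→0
  Δ3: v:1→0
  (3Δ to stable)
t=1 Δ0: p=1 q=0 r=0 n0=0 u=0 v=0 z=0 clk=1 y=0 x=0
  Δ1: q:0→1, clk:1→0
  (1Δ to stable)
t=2 Δ0: p=1 q=1 r=0 n0=0 u=0 v=0 z=0 clk=0 y=0 x=0
  Δ1: clk:0→1
  (1Δ to stable)
t=3 Δ0: p=1 q=1 r=0 n0=0 u=0 v=0 z=0 clk=1 y=0 x=0
  Δ1: clk:1→0
  (1Δ to stable)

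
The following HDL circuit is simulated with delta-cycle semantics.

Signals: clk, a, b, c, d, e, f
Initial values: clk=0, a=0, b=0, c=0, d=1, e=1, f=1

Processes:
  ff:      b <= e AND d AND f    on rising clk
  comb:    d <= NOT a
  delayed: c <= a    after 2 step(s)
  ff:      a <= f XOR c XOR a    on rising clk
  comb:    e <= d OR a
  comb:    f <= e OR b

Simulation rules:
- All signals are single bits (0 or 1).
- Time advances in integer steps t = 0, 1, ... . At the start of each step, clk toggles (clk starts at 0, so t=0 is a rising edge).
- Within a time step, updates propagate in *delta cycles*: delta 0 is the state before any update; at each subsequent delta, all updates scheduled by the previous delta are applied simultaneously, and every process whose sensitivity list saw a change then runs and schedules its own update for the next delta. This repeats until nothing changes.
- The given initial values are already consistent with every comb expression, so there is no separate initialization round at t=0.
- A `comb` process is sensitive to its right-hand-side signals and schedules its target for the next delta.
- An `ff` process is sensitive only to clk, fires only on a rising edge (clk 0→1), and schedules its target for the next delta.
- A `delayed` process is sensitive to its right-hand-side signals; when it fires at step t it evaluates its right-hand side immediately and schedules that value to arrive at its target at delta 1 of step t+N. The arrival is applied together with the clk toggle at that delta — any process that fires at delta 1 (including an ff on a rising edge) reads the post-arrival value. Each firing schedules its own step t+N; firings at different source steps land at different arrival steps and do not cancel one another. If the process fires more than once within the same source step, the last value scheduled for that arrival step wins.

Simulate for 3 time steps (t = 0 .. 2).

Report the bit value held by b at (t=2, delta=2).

[bits: d,b,e,clk,a,c,f]
t=0: Δ0=1010001 Δ1=1011001 Δ2=1111101 Δ3=0111101 | 3Δ
t=1: Δ0=0111101 Δ1=0110101 | 1Δ
t=2: Δ0=0110101 Δ1=0111111 Δ2=0011111 | 2Δ

0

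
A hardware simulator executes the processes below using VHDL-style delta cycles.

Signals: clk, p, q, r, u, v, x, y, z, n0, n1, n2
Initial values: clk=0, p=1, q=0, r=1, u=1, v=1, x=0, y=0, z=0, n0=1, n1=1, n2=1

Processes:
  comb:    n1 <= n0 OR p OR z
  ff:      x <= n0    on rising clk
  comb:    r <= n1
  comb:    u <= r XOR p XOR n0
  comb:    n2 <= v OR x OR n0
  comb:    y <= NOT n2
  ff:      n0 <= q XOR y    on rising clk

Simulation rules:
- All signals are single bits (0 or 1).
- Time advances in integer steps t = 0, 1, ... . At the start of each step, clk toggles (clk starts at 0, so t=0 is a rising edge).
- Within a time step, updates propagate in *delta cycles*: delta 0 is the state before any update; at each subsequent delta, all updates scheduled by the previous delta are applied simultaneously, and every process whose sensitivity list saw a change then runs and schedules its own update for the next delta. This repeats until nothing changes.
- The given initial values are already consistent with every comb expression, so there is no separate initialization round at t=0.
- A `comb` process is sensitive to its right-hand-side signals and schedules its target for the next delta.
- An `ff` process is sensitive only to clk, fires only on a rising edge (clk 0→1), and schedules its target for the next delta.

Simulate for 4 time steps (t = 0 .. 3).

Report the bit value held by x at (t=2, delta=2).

0

t=0 Δ0: n0=1 r=1 v=1 x=0 z=0 y=0 clk=0 u=1 n2=1 q=0 p=1 n1=1
  Δ1: clk:0→1
  Δ2: n0:1→0, x:0→1
  Δ3: u:1→0
  (3Δ to stable)
t=1 Δ0: n0=0 r=1 v=1 x=1 z=0 y=0 clk=1 u=0 n2=1 q=0 p=1 n1=1
  Δ1: clk:1→0
  (1Δ to stable)
t=2 Δ0: n0=0 r=1 v=1 x=1 z=0 y=0 clk=0 u=0 n2=1 q=0 p=1 n1=1
  Δ1: clk:0→1
  Δ2: x:1→0
  (2Δ to stable)
t=3 Δ0: n0=0 r=1 v=1 x=0 z=0 y=0 clk=1 u=0 n2=1 q=0 p=1 n1=1
  Δ1: clk:1→0
  (1Δ to stable)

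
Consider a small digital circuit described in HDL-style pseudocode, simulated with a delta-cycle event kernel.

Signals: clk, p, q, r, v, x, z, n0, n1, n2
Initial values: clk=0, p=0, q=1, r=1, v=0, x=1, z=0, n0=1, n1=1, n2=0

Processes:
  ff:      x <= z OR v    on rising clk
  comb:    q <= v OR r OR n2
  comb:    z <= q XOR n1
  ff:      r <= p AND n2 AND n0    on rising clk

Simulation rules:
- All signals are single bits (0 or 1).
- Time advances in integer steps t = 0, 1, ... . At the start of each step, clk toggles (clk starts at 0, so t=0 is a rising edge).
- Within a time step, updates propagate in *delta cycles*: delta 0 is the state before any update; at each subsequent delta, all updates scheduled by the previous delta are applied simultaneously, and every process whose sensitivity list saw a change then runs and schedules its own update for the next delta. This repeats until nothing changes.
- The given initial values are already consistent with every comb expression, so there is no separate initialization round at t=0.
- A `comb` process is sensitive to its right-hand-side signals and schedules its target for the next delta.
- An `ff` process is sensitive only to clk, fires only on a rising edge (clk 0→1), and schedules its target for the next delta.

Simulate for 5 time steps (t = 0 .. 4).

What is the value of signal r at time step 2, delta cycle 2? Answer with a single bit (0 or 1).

0

t=0 Δ0: v=0 x=1 r=1 n1=1 n0=1 z=0 clk=0 p=0 q=1 n2=0
  Δ1: clk:0→1
  Δ2: x:1→0, r:1→0
  Δ3: q:1→0
  Δ4: z:0→1
  (4Δ to stable)
t=1 Δ0: v=0 x=0 r=0 n1=1 n0=1 z=1 clk=1 p=0 q=0 n2=0
  Δ1: clk:1→0
  (1Δ to stable)
t=2 Δ0: v=0 x=0 r=0 n1=1 n0=1 z=1 clk=0 p=0 q=0 n2=0
  Δ1: clk:0→1
  Δ2: x:0→1
  (2Δ to stable)
t=3 Δ0: v=0 x=1 r=0 n1=1 n0=1 z=1 clk=1 p=0 q=0 n2=0
  Δ1: clk:1→0
  (1Δ to stable)
t=4 Δ0: v=0 x=1 r=0 n1=1 n0=1 z=1 clk=0 p=0 q=0 n2=0
  Δ1: clk:0→1
  (1Δ to stable)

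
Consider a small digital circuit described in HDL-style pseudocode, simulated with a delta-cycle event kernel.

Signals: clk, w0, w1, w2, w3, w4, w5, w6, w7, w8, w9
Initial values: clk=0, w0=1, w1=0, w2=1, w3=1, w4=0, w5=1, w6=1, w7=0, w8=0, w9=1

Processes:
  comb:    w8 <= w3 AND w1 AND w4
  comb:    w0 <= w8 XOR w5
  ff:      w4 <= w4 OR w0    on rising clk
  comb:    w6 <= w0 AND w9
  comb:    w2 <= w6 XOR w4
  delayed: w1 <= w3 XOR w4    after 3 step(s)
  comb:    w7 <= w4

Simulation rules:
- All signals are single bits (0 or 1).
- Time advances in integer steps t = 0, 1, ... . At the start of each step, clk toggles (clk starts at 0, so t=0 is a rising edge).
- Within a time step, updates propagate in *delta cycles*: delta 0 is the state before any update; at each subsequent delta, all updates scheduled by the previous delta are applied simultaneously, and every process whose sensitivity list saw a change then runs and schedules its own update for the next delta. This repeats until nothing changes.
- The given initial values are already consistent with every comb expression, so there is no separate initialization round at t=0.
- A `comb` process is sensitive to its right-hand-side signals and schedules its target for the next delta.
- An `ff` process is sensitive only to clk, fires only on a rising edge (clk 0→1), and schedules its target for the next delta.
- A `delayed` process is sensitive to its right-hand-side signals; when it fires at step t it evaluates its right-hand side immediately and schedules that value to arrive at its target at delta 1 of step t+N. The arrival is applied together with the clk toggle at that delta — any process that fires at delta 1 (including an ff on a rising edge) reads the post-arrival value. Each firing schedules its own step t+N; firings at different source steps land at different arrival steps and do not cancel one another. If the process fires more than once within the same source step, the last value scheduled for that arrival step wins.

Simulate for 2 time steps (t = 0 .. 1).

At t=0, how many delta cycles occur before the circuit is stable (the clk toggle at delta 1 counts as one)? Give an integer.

[bits: w8,w4,clk,w3,w5,w2,w7,w0,w6,w1,w9]
t=0: Δ0=00011101101 Δ1=00111101101 Δ2=01111101101 Δ3=01111011101 | 3Δ
t=1: Δ0=01111011101 Δ1=01011011101 | 1Δ

3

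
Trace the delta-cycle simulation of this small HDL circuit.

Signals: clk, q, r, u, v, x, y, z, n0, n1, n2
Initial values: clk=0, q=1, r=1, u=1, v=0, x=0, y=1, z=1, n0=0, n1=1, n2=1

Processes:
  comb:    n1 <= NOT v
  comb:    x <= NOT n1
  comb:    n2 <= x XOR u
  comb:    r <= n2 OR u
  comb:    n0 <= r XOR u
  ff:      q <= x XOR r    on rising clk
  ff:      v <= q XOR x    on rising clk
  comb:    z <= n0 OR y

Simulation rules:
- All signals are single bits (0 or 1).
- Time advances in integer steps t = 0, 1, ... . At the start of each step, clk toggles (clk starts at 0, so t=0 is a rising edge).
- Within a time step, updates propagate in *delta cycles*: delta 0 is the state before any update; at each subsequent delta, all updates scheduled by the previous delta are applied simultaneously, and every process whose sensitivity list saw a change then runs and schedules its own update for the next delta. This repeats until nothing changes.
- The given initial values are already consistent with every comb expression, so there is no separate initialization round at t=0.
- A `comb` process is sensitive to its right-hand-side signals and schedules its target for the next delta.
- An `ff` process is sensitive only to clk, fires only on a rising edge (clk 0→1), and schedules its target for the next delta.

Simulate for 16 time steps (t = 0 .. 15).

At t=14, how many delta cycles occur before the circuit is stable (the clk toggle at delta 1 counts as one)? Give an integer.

5

t0.Δ0 q=1 x=0 y=1 clk=0 n0=0 u=1 r=1 v=0 z=1 n2=1 n1=1
t0.Δ1 q=1 x=0 y=1 clk=1 n0=0 u=1 r=1 v=0 z=1 n2=1 n1=1
t0.Δ2 q=1 x=0 y=1 clk=1 n0=0 u=1 r=1 v=1 z=1 n2=1 n1=1
t0.Δ3 q=1 x=0 y=1 clk=1 n0=0 u=1 r=1 v=1 z=1 n2=1 n1=0
t0.Δ4 q=1 x=1 y=1 clk=1 n0=0 u=1 r=1 v=1 z=1 n2=1 n1=0
t0.Δ5 q=1 x=1 y=1 clk=1 n0=0 u=1 r=1 v=1 z=1 n2=0 n1=0
t1.Δ0 q=1 x=1 y=1 clk=1 n0=0 u=1 r=1 v=1 z=1 n2=0 n1=0
t1.Δ1 q=1 x=1 y=1 clk=0 n0=0 u=1 r=1 v=1 z=1 n2=0 n1=0
t2.Δ0 q=1 x=1 y=1 clk=0 n0=0 u=1 r=1 v=1 z=1 n2=0 n1=0
t2.Δ1 q=1 x=1 y=1 clk=1 n0=0 u=1 r=1 v=1 z=1 n2=0 n1=0
t2.Δ2 q=0 x=1 y=1 clk=1 n0=0 u=1 r=1 v=0 z=1 n2=0 n1=0
t2.Δ3 q=0 x=1 y=1 clk=1 n0=0 u=1 r=1 v=0 z=1 n2=0 n1=1
t2.Δ4 q=0 x=0 y=1 clk=1 n0=0 u=1 r=1 v=0 z=1 n2=0 n1=1
t2.Δ5 q=0 x=0 y=1 clk=1 n0=0 u=1 r=1 v=0 z=1 n2=1 n1=1
t3.Δ0 q=0 x=0 y=1 clk=1 n0=0 u=1 r=1 v=0 z=1 n2=1 n1=1
t3.Δ1 q=0 x=0 y=1 clk=0 n0=0 u=1 r=1 v=0 z=1 n2=1 n1=1
t4.Δ0 q=0 x=0 y=1 clk=0 n0=0 u=1 r=1 v=0 z=1 n2=1 n1=1
t4.Δ1 q=0 x=0 y=1 clk=1 n0=0 u=1 r=1 v=0 z=1 n2=1 n1=1
t4.Δ2 q=1 x=0 y=1 clk=1 n0=0 u=1 r=1 v=0 z=1 n2=1 n1=1
t5.Δ0 q=1 x=0 y=1 clk=1 n0=0 u=1 r=1 v=0 z=1 n2=1 n1=1
t5.Δ1 q=1 x=0 y=1 clk=0 n0=0 u=1 r=1 v=0 z=1 n2=1 n1=1
t6.Δ0 q=1 x=0 y=1 clk=0 n0=0 u=1 r=1 v=0 z=1 n2=1 n1=1
t6.Δ1 q=1 x=0 y=1 clk=1 n0=0 u=1 r=1 v=0 z=1 n2=1 n1=1
t6.Δ2 q=1 x=0 y=1 clk=1 n0=0 u=1 r=1 v=1 z=1 n2=1 n1=1
t6.Δ3 q=1 x=0 y=1 clk=1 n0=0 u=1 r=1 v=1 z=1 n2=1 n1=0
t6.Δ4 q=1 x=1 y=1 clk=1 n0=0 u=1 r=1 v=1 z=1 n2=1 n1=0
t6.Δ5 q=1 x=1 y=1 clk=1 n0=0 u=1 r=1 v=1 z=1 n2=0 n1=0
t7.Δ0 q=1 x=1 y=1 clk=1 n0=0 u=1 r=1 v=1 z=1 n2=0 n1=0
t7.Δ1 q=1 x=1 y=1 clk=0 n0=0 u=1 r=1 v=1 z=1 n2=0 n1=0
t8.Δ0 q=1 x=1 y=1 clk=0 n0=0 u=1 r=1 v=1 z=1 n2=0 n1=0
t8.Δ1 q=1 x=1 y=1 clk=1 n0=0 u=1 r=1 v=1 z=1 n2=0 n1=0
t8.Δ2 q=0 x=1 y=1 clk=1 n0=0 u=1 r=1 v=0 z=1 n2=0 n1=0
t8.Δ3 q=0 x=1 y=1 clk=1 n0=0 u=1 r=1 v=0 z=1 n2=0 n1=1
t8.Δ4 q=0 x=0 y=1 clk=1 n0=0 u=1 r=1 v=0 z=1 n2=0 n1=1
t8.Δ5 q=0 x=0 y=1 clk=1 n0=0 u=1 r=1 v=0 z=1 n2=1 n1=1
t9.Δ0 q=0 x=0 y=1 clk=1 n0=0 u=1 r=1 v=0 z=1 n2=1 n1=1
t9.Δ1 q=0 x=0 y=1 clk=0 n0=0 u=1 r=1 v=0 z=1 n2=1 n1=1
t10.Δ0 q=0 x=0 y=1 clk=0 n0=0 u=1 r=1 v=0 z=1 n2=1 n1=1
t10.Δ1 q=0 x=0 y=1 clk=1 n0=0 u=1 r=1 v=0 z=1 n2=1 n1=1
t10.Δ2 q=1 x=0 y=1 clk=1 n0=0 u=1 r=1 v=0 z=1 n2=1 n1=1
t11.Δ0 q=1 x=0 y=1 clk=1 n0=0 u=1 r=1 v=0 z=1 n2=1 n1=1
t11.Δ1 q=1 x=0 y=1 clk=0 n0=0 u=1 r=1 v=0 z=1 n2=1 n1=1
t12.Δ0 q=1 x=0 y=1 clk=0 n0=0 u=1 r=1 v=0 z=1 n2=1 n1=1
t12.Δ1 q=1 x=0 y=1 clk=1 n0=0 u=1 r=1 v=0 z=1 n2=1 n1=1
t12.Δ2 q=1 x=0 y=1 clk=1 n0=0 u=1 r=1 v=1 z=1 n2=1 n1=1
t12.Δ3 q=1 x=0 y=1 clk=1 n0=0 u=1 r=1 v=1 z=1 n2=1 n1=0
t12.Δ4 q=1 x=1 y=1 clk=1 n0=0 u=1 r=1 v=1 z=1 n2=1 n1=0
t12.Δ5 q=1 x=1 y=1 clk=1 n0=0 u=1 r=1 v=1 z=1 n2=0 n1=0
t13.Δ0 q=1 x=1 y=1 clk=1 n0=0 u=1 r=1 v=1 z=1 n2=0 n1=0
t13.Δ1 q=1 x=1 y=1 clk=0 n0=0 u=1 r=1 v=1 z=1 n2=0 n1=0
t14.Δ0 q=1 x=1 y=1 clk=0 n0=0 u=1 r=1 v=1 z=1 n2=0 n1=0
t14.Δ1 q=1 x=1 y=1 clk=1 n0=0 u=1 r=1 v=1 z=1 n2=0 n1=0
t14.Δ2 q=0 x=1 y=1 clk=1 n0=0 u=1 r=1 v=0 z=1 n2=0 n1=0
t14.Δ3 q=0 x=1 y=1 clk=1 n0=0 u=1 r=1 v=0 z=1 n2=0 n1=1
t14.Δ4 q=0 x=0 y=1 clk=1 n0=0 u=1 r=1 v=0 z=1 n2=0 n1=1
t14.Δ5 q=0 x=0 y=1 clk=1 n0=0 u=1 r=1 v=0 z=1 n2=1 n1=1
t15.Δ0 q=0 x=0 y=1 clk=1 n0=0 u=1 r=1 v=0 z=1 n2=1 n1=1
t15.Δ1 q=0 x=0 y=1 clk=0 n0=0 u=1 r=1 v=0 z=1 n2=1 n1=1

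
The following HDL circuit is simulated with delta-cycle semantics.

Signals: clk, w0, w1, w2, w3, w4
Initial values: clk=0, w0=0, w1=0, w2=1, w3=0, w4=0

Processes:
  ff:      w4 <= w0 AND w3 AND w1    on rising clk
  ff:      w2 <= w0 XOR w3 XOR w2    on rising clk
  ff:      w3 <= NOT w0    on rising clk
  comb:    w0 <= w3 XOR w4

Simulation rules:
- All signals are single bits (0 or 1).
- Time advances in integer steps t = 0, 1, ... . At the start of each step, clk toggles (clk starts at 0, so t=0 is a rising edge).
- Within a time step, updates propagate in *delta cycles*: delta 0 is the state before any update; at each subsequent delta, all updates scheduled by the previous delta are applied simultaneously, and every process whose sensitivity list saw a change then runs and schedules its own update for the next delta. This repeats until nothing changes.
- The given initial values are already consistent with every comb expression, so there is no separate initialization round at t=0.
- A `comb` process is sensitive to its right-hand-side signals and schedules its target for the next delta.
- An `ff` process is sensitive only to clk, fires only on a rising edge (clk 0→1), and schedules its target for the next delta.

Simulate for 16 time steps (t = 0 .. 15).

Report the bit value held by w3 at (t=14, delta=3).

0

[bits: w4,w3,clk,w2,w0,w1]
t=0: Δ0=000100 Δ1=001100 Δ2=011100 Δ3=011110 | 3Δ
t=1: Δ0=011110 Δ1=010110 | 1Δ
t=2: Δ0=010110 Δ1=011110 Δ2=001110 Δ3=001100 | 3Δ
t=3: Δ0=001100 Δ1=000100 | 1Δ
t=4: Δ0=000100 Δ1=001100 Δ2=011100 Δ3=011110 | 3Δ
t=5: Δ0=011110 Δ1=010110 | 1Δ
t=6: Δ0=010110 Δ1=011110 Δ2=001110 Δ3=001100 | 3Δ
t=7: Δ0=001100 Δ1=000100 | 1Δ
t=8: Δ0=000100 Δ1=001100 Δ2=011100 Δ3=011110 | 3Δ
t=9: Δ0=011110 Δ1=010110 | 1Δ
t=10: Δ0=010110 Δ1=011110 Δ2=001110 Δ3=001100 | 3Δ
t=11: Δ0=001100 Δ1=000100 | 1Δ
t=12: Δ0=000100 Δ1=001100 Δ2=011100 Δ3=011110 | 3Δ
t=13: Δ0=011110 Δ1=010110 | 1Δ
t=14: Δ0=010110 Δ1=011110 Δ2=001110 Δ3=001100 | 3Δ
t=15: Δ0=001100 Δ1=000100 | 1Δ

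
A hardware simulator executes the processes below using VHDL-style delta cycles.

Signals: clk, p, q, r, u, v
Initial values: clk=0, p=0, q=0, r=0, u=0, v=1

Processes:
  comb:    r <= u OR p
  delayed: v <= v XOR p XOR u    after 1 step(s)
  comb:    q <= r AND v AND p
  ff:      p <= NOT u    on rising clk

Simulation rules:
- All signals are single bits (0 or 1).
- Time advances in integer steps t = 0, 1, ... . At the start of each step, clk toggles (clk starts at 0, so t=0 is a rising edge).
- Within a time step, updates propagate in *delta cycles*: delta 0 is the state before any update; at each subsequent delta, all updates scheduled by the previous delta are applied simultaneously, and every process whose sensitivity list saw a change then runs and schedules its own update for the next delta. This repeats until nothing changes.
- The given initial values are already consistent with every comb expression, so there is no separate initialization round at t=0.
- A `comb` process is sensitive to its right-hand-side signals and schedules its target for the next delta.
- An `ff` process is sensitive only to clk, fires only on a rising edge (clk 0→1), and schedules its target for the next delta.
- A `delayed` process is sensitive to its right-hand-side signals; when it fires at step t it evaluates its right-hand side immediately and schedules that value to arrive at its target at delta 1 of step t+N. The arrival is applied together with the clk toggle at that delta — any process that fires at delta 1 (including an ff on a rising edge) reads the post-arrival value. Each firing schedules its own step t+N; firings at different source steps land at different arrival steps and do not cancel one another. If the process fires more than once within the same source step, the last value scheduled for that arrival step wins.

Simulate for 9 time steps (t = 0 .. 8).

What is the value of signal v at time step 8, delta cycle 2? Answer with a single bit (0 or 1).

1

[bits: q,clk,r,u,v,p]
t=0: Δ0=000010 Δ1=010010 Δ2=010011 Δ3=011011 Δ4=111011 | 4Δ
t=1: Δ0=111011 Δ1=101001 Δ2=001001 | 2Δ
t=2: Δ0=001001 Δ1=011011 Δ2=111011 | 2Δ
t=3: Δ0=111011 Δ1=101001 Δ2=001001 | 2Δ
t=4: Δ0=001001 Δ1=011011 Δ2=111011 | 2Δ
t=5: Δ0=111011 Δ1=101001 Δ2=001001 | 2Δ
t=6: Δ0=001001 Δ1=011011 Δ2=111011 | 2Δ
t=7: Δ0=111011 Δ1=101001 Δ2=001001 | 2Δ
t=8: Δ0=001001 Δ1=011011 Δ2=111011 | 2Δ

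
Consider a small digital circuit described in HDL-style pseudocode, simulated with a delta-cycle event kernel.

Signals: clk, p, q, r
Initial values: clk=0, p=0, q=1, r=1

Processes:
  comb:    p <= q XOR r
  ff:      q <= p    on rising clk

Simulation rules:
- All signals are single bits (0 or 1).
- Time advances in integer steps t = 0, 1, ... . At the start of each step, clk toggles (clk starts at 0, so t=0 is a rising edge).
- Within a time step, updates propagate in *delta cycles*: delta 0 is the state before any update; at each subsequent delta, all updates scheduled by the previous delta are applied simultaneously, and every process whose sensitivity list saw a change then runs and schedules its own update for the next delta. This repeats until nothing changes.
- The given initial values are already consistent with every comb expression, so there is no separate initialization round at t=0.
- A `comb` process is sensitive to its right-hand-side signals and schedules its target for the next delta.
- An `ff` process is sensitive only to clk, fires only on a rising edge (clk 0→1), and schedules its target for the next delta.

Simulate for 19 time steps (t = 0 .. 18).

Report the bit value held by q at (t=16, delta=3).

t0.Δ0 clk=0 q=1 r=1 p=0
t0.Δ1 clk=1 q=1 r=1 p=0
t0.Δ2 clk=1 q=0 r=1 p=0
t0.Δ3 clk=1 q=0 r=1 p=1
t1.Δ0 clk=1 q=0 r=1 p=1
t1.Δ1 clk=0 q=0 r=1 p=1
t2.Δ0 clk=0 q=0 r=1 p=1
t2.Δ1 clk=1 q=0 r=1 p=1
t2.Δ2 clk=1 q=1 r=1 p=1
t2.Δ3 clk=1 q=1 r=1 p=0
t3.Δ0 clk=1 q=1 r=1 p=0
t3.Δ1 clk=0 q=1 r=1 p=0
t4.Δ0 clk=0 q=1 r=1 p=0
t4.Δ1 clk=1 q=1 r=1 p=0
t4.Δ2 clk=1 q=0 r=1 p=0
t4.Δ3 clk=1 q=0 r=1 p=1
t5.Δ0 clk=1 q=0 r=1 p=1
t5.Δ1 clk=0 q=0 r=1 p=1
t6.Δ0 clk=0 q=0 r=1 p=1
t6.Δ1 clk=1 q=0 r=1 p=1
t6.Δ2 clk=1 q=1 r=1 p=1
t6.Δ3 clk=1 q=1 r=1 p=0
t7.Δ0 clk=1 q=1 r=1 p=0
t7.Δ1 clk=0 q=1 r=1 p=0
t8.Δ0 clk=0 q=1 r=1 p=0
t8.Δ1 clk=1 q=1 r=1 p=0
t8.Δ2 clk=1 q=0 r=1 p=0
t8.Δ3 clk=1 q=0 r=1 p=1
t9.Δ0 clk=1 q=0 r=1 p=1
t9.Δ1 clk=0 q=0 r=1 p=1
t10.Δ0 clk=0 q=0 r=1 p=1
t10.Δ1 clk=1 q=0 r=1 p=1
t10.Δ2 clk=1 q=1 r=1 p=1
t10.Δ3 clk=1 q=1 r=1 p=0
t11.Δ0 clk=1 q=1 r=1 p=0
t11.Δ1 clk=0 q=1 r=1 p=0
t12.Δ0 clk=0 q=1 r=1 p=0
t12.Δ1 clk=1 q=1 r=1 p=0
t12.Δ2 clk=1 q=0 r=1 p=0
t12.Δ3 clk=1 q=0 r=1 p=1
t13.Δ0 clk=1 q=0 r=1 p=1
t13.Δ1 clk=0 q=0 r=1 p=1
t14.Δ0 clk=0 q=0 r=1 p=1
t14.Δ1 clk=1 q=0 r=1 p=1
t14.Δ2 clk=1 q=1 r=1 p=1
t14.Δ3 clk=1 q=1 r=1 p=0
t15.Δ0 clk=1 q=1 r=1 p=0
t15.Δ1 clk=0 q=1 r=1 p=0
t16.Δ0 clk=0 q=1 r=1 p=0
t16.Δ1 clk=1 q=1 r=1 p=0
t16.Δ2 clk=1 q=0 r=1 p=0
t16.Δ3 clk=1 q=0 r=1 p=1
t17.Δ0 clk=1 q=0 r=1 p=1
t17.Δ1 clk=0 q=0 r=1 p=1
t18.Δ0 clk=0 q=0 r=1 p=1
t18.Δ1 clk=1 q=0 r=1 p=1
t18.Δ2 clk=1 q=1 r=1 p=1
t18.Δ3 clk=1 q=1 r=1 p=0

0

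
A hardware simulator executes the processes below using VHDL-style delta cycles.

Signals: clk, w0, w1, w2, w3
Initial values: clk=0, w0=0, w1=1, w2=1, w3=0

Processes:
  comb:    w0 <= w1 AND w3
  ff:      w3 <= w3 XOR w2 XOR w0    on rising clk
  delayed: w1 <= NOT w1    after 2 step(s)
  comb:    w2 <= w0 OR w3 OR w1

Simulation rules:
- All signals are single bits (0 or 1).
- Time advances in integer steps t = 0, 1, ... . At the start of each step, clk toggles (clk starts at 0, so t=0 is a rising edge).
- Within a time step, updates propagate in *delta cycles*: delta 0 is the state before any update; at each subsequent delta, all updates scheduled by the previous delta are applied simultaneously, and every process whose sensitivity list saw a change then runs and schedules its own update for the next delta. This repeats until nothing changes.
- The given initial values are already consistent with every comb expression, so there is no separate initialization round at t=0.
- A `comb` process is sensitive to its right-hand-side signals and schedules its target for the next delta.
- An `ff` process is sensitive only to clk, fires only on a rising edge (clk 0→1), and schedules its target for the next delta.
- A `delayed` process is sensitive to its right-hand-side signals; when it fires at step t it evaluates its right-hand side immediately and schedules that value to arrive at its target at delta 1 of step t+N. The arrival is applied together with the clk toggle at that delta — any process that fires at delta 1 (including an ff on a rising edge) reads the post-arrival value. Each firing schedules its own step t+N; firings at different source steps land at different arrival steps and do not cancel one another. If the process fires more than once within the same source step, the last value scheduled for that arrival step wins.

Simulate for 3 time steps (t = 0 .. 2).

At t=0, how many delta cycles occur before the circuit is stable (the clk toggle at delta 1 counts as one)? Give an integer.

t0.Δ0 w0=0 w2=1 w1=1 clk=0 w3=0
t0.Δ1 w0=0 w2=1 w1=1 clk=1 w3=0
t0.Δ2 w0=0 w2=1 w1=1 clk=1 w3=1
t0.Δ3 w0=1 w2=1 w1=1 clk=1 w3=1
t1.Δ0 w0=1 w2=1 w1=1 clk=1 w3=1
t1.Δ1 w0=1 w2=1 w1=1 clk=0 w3=1
t2.Δ0 w0=1 w2=1 w1=1 clk=0 w3=1
t2.Δ1 w0=1 w2=1 w1=1 clk=1 w3=1

3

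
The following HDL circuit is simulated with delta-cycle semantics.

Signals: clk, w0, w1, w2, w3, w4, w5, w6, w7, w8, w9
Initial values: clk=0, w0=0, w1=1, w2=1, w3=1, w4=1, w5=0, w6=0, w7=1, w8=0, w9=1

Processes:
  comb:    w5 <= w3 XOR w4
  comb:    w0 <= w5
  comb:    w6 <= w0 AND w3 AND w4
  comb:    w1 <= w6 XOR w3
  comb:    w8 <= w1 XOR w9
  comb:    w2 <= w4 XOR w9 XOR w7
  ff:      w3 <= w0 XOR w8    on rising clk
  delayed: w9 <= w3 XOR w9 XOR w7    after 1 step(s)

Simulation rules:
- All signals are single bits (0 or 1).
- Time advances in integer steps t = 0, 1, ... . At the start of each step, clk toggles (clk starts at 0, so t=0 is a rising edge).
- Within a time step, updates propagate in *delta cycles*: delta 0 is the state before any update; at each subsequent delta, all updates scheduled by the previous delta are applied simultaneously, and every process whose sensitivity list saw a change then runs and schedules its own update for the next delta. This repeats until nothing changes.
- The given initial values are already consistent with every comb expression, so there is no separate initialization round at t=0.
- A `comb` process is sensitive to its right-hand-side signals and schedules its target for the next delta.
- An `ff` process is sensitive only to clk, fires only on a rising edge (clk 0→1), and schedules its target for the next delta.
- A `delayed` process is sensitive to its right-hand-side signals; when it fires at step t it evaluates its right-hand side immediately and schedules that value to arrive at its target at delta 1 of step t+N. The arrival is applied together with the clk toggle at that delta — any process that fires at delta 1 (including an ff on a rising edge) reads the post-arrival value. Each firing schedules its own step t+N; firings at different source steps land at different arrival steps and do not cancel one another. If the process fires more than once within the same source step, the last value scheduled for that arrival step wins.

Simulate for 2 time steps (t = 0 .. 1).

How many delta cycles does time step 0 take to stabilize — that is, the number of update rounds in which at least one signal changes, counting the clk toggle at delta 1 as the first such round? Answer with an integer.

4

t=0 Δ0: w3=1 w1=1 w6=0 w5=0 w4=1 w8=0 w9=1 w7=1 w2=1 w0=0 clk=0
  Δ1: clk:0→1
  Δ2: w3:1→0
  Δ3: w1:1→0, w5:0→1
  Δ4: w8:0→1, w0:0→1
  (4Δ to stable)
t=1 Δ0: w3=0 w1=0 w6=0 w5=1 w4=1 w8=1 w9=1 w7=1 w2=1 w0=1 clk=1
  Δ1: w9:1→0, clk:1→0
  Δ2: w8:1→0, w2:1→0
  (2Δ to stable)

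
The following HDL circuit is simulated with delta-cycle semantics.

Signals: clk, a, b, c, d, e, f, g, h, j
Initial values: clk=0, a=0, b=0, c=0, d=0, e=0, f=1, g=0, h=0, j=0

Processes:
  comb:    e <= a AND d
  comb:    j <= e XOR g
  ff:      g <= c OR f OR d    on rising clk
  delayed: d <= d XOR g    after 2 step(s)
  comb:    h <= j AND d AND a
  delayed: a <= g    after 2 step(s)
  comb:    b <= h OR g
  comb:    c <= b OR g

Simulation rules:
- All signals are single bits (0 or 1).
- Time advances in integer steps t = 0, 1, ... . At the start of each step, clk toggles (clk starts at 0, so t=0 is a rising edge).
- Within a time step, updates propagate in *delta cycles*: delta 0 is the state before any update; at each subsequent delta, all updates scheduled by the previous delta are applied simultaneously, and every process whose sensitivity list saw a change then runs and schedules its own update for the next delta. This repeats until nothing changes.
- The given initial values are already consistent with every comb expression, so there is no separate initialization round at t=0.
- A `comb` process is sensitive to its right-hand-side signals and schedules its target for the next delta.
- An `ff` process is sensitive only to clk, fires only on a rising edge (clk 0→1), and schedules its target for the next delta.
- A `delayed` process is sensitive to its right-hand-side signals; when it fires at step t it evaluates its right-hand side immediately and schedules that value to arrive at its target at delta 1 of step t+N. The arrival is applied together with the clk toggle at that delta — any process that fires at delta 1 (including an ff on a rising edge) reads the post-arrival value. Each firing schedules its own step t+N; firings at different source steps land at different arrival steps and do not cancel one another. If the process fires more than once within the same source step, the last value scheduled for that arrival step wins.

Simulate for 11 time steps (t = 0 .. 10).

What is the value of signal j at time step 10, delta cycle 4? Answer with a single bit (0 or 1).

[bits: b,g,clk,j,f,e,d,a,h,c]
t=0: Δ0=0000100000 Δ1=0010100000 Δ2=0110100000 Δ3=1111100001 | 3Δ
t=1: Δ0=1111100001 Δ1=1101100001 | 1Δ
t=2: Δ0=1101100001 Δ1=1111101101 Δ2=1111111111 Δ3=1110111111 Δ4=1110111101 | 4Δ
t=3: Δ0=1110111101 Δ1=1100111101 | 1Δ
t=4: Δ0=1100111101 Δ1=1110110101 Δ2=1110100101 Δ3=1111100101 | 3Δ
t=5: Δ0=1111100101 Δ1=1101100101 | 1Δ
t=6: Δ0=1101100101 Δ1=1111101101 Δ2=1111111111 Δ3=1110111111 Δ4=1110111101 | 4Δ
t=7: Δ0=1110111101 Δ1=1100111101 | 1Δ
t=8: Δ0=1100111101 Δ1=1110110101 Δ2=1110100101 Δ3=1111100101 | 3Δ
t=9: Δ0=1111100101 Δ1=1101100101 | 1Δ
t=10: Δ0=1101100101 Δ1=1111101101 Δ2=1111111111 Δ3=1110111111 Δ4=1110111101 | 4Δ

0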